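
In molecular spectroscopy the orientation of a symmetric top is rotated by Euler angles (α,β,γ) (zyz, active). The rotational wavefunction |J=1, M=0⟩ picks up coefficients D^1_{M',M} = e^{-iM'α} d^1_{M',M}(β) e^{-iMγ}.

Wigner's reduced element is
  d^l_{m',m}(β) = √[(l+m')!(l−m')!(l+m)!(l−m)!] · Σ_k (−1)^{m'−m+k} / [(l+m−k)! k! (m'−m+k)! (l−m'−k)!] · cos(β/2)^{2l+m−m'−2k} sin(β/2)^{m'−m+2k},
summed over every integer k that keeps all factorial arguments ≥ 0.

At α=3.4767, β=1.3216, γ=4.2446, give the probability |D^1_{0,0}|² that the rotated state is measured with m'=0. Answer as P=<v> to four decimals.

P=0.0608

Split into d^1_{0,0}(β=1.3216) × two z-phases.
c=cos(1.3216/2)=0.789501, s=sin(1.3216/2)=0.613749; N=√[1·1·1·1]=1.000000
The bounds max(0,m−m')=0 and min(l+m,l−m')=1 give 2 terms
  k=0: (−1)^0·1.0000/(1)·0.7895^2·0.6137^0 = +0.623313
  k=1: (−1)^1·1.0000/(1)·0.7895^0·0.6137^2 = -0.376687
d^1_{0,0}(1.3216) = +0.623313 -0.376687 = +0.246625
|D^1_{0,0}|² = |d^1_{0,0}(β)|² = (+0.246625)² = 0.060824 (the z-rotation phases have unit modulus)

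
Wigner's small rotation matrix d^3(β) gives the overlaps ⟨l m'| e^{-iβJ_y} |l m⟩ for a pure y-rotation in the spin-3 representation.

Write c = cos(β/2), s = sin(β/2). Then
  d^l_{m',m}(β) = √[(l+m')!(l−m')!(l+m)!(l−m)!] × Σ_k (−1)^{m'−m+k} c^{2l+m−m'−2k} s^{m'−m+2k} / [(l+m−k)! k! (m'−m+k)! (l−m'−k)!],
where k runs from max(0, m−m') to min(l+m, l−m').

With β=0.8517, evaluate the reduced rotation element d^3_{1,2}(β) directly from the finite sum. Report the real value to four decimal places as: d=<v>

d^3_{1,2}(β=0.8517) via Wigner's sum:
c=cos(0.8517/2)=0.910688, s=sin(0.8517/2)=0.413095; N=√[24·2·120·1]=75.894664
k∈{1,2} keeps every argument non-negative
  k=1: (−1)^0·75.8947/(24)·0.9107^5·0.4131^1 = +0.818272
  k=2: (−1)^1·75.8947/(12)·0.9107^3·0.4131^3 = -0.336735
d^3_{1,2}(0.8517) = +0.818272 -0.336735 = +0.481537

d=0.4815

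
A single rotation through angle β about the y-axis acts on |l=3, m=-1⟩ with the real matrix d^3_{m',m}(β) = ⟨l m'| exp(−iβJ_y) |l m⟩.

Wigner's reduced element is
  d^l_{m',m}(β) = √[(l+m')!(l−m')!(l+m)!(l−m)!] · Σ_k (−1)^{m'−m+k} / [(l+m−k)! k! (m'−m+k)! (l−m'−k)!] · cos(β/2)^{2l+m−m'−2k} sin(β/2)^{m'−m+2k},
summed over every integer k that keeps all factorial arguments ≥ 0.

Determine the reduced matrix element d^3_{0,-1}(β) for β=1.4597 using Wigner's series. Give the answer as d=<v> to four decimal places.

d=0.4039

d^3_{0,-1}(β=1.4597) via Wigner's sum:
c=cos(1.4597/2)=0.745274, s=sin(1.4597/2)=0.666758; N=√[6·6·2·24]=41.569219
Admissible k: 0..2 (factorial args all ≥0)
  k=0: (−1)^1·41.5692/(12)·0.7453^5·0.6668^1 = -0.531055
  k=1: (−1)^2·41.5692/(4)·0.7453^3·0.6668^3 = +1.275161
  k=2: (−1)^3·41.5692/(12)·0.7453^1·0.6668^5 = -0.340210
d^3_{0,-1}(1.4597) = -0.531055 +1.275161 -0.340210 = +0.403895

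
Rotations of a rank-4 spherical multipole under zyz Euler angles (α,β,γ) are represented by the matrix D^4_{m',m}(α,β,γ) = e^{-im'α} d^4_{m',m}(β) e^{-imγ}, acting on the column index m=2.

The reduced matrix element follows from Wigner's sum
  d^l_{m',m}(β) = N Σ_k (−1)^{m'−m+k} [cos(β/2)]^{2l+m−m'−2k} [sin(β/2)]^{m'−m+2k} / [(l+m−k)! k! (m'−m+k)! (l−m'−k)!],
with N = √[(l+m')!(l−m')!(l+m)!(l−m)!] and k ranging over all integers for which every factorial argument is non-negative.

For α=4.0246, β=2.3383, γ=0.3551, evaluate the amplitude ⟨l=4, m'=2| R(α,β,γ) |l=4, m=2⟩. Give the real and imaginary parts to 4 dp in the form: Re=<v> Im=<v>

Re=-0.1697 Im=-0.1332

First d^4_{2,2}(β=2.3383), then the phase factors e^{-i(2)α} and e^{-i(2)γ}:
Half-angle: c=0.390934, s=0.920419. N=√(720·2·720·2)=1440.000000
The bounds max(0,m−m')=0 and min(l+m,l−m')=2 give 3 terms
  k=0: (−1)^0·1440.0000/(1440)·0.3909^8·0.9204^0 = +0.000546
  k=1: (−1)^1·1440.0000/(120)·0.3909^6·0.9204^2 = -0.036289
  k=2: (−1)^2·1440.0000/(96)·0.3909^4·0.9204^4 = +0.251448
d^4_{2,2}(2.3383) = +0.000546 -0.036289 +0.251448 = +0.215704
Attach z-rotation phases: D = e^{-i(2)(4.0246)}·(+0.215704)·e^{-i(2)(0.3551)} = -0.169691-0.133166i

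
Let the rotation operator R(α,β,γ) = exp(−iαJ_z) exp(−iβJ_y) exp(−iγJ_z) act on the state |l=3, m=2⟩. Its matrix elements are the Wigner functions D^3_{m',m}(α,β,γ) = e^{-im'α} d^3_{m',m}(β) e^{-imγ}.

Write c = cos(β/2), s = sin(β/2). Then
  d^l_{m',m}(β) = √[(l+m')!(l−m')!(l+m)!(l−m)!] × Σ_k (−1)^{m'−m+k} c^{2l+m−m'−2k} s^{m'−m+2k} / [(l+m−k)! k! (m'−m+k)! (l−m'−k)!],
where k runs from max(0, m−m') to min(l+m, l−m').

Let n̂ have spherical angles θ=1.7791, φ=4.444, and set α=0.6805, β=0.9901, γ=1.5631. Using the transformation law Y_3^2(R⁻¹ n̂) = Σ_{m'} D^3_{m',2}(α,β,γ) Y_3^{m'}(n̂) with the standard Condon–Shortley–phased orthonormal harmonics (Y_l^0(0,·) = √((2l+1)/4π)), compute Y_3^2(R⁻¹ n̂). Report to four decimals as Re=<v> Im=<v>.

Re=-0.2069 Im=0.2356

Need the full column D^3_{m',2} for m'=−3..3 at α=0.6805, β=0.9901, γ=1.5631.
cos(β/2)=0.879945, sin(β/2)=0.475076
d^3_{-3,2}: single k=5 term ⇒ +0.052161;  D = +0.024368-0.046119i
d^3_{-2,2}: k∈[4..5] ⇒ +0.197211 -0.011497 = +0.185715;  D = -0.035877-0.182216i
d^3_{-1,2}: k∈[3..4] ⇒ +0.462046 -0.067339 = +0.394706;  D = -0.302930-0.253035i
d^3_{0,2}: k∈[2..3] ⇒ +0.741154 -0.216034 = +0.525119;  D = -0.525057-0.008083i
d^3_{1,2}: k∈[1..2] ⇒ +0.792575 -0.462046 = +0.330529;  D = -0.260077+0.203984i
d^3_{2,2}: k∈[0..1] ⇒ +0.464230 -0.676578 = -0.212348;  D = +0.047415-0.206986i
d^3_{3,2}: single k=0 term ⇒ -0.613926;  D = -0.269969-0.551382i
Y_3^{m'}(θ=1.7791,φ=4.444) and Σ D·Y over m':
  (+0.0244-0.0461i)·(+0.2817-0.2708i)  (-0.0359-0.1822i)·(+0.1739+0.1035i)  (-0.3029-0.2530i)·(+0.0659-0.2397i)  (-0.5251-0.0081i)·(+0.2150+0.0000i)  (-0.2601+0.2040i)·(-0.0659-0.2397i)  (+0.0474-0.2070i)·(+0.1739-0.1035i)  (-0.2700-0.5514i)·(-0.2817-0.2708i)
Y_3^2(R⁻¹ n̂) = -0.206911+0.235638i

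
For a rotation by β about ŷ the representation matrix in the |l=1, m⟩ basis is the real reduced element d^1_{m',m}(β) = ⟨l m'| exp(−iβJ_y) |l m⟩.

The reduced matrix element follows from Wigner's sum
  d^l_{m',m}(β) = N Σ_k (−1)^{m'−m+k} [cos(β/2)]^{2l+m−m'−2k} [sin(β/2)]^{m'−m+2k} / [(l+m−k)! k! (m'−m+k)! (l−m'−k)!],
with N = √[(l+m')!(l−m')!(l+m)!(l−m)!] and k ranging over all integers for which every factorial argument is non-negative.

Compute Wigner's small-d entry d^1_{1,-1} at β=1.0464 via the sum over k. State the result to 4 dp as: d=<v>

d^1_{1,-1}(β=1.0464) via Wigner's sum:
c=cos(1.0464/2)=0.866225, s=sin(1.0464/2)=0.499655; N=√[2·1·1·2]=2.000000
The bounds max(0,m−m')=0 and min(l+m,l−m')=0 give 1 term
  k=0: (−1)^2·2.0000/(2)·0.8662^0·0.4997^2 = +0.249655
d^1_{1,-1}(1.0464) = +0.249655

d=0.2497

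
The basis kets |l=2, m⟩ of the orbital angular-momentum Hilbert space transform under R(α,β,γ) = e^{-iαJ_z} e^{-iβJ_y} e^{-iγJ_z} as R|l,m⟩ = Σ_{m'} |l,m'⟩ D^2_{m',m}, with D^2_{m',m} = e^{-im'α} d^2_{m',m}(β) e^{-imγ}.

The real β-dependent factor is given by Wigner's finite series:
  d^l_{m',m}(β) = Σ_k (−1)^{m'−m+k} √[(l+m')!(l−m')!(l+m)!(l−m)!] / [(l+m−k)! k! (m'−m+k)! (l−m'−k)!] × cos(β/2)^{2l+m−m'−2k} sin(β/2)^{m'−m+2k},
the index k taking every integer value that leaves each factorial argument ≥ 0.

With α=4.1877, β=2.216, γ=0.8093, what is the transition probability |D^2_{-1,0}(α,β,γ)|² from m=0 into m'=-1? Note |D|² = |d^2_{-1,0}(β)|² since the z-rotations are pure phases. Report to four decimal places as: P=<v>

First d^2_{-1,0}(β=2.216), then the phase factors e^{-i(-1)α} and e^{-i(0)γ}:
With c≡cos(β/2)=0.446452 and s≡sin(β/2)=0.894808, N=[1·6·2·2]^{1/2}=4.898979
The bounds max(0,m−m')=1 and min(l+m,l−m')=2 give 2 terms
  k=1: (−1)^0·4.8990/(2)·0.4465^3·0.8948^1 = +0.195043
  k=2: (−1)^1·4.8990/(2)·0.4465^1·0.8948^3 = -0.783501
d^2_{-1,0}(2.216) = +0.195043 -0.783501 = -0.588458
|D^2_{-1,0}|² = |d^2_{-1,0}(β)|² = (-0.588458)² = 0.346283 (the z-rotation phases have unit modulus)

P=0.3463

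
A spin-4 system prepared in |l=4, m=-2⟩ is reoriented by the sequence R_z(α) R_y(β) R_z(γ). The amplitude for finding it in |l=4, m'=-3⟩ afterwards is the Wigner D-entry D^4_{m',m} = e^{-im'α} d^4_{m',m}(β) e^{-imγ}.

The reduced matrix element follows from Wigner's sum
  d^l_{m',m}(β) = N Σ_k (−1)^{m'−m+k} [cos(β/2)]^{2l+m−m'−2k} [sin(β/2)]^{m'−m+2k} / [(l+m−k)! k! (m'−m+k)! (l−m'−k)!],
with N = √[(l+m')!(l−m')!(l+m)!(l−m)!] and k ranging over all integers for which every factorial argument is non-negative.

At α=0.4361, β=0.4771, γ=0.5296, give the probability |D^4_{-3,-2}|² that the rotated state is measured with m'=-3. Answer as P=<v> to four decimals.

P=0.3538

D^4_{-3,-2}(0.4361,0.4771,0.5296) = e^{-i·-3·0.4361}·d^4_{-3,-2}(0.4771)·e^{-i·-2·0.5296}. Compute d first:
With c≡cos(β/2)=0.971682 and s≡sin(β/2)=0.236294, N=[1·5040·2·720]^{1/2}=2693.993318
Admissible k: 1..2 (factorial args all ≥0)
  k=1: (−1)^0·2693.9933/(720)·0.9717^7·0.2363^1 = +0.723077
  k=2: (−1)^1·2693.9933/(240)·0.9717^5·0.2363^3 = -0.128281
d^4_{-3,-2}(0.4771) = +0.723077 -0.128281 = +0.594796
|D^4_{-3,-2}|² = |d^4_{-3,-2}(β)|² = (+0.594796)² = 0.353782 (the z-rotation phases have unit modulus)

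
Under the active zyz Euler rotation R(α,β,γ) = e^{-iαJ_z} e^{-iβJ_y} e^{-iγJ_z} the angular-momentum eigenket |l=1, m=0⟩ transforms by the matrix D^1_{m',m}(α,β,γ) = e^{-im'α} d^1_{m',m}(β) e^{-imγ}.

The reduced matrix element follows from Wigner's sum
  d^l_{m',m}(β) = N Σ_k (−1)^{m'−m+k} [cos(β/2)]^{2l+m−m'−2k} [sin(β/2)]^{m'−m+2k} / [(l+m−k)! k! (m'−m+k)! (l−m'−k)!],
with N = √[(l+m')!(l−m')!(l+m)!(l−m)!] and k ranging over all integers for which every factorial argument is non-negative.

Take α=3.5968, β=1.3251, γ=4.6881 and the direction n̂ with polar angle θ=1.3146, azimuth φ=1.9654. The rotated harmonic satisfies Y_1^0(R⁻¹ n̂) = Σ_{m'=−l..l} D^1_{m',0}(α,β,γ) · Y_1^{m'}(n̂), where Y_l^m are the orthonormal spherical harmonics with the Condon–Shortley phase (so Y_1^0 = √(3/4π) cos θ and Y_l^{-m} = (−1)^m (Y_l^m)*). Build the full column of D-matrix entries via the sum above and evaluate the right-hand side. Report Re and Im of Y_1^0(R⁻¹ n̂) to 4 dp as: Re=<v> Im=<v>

Re=0.0023 Im=0.0000

Need the full column D^1_{m',0} for m'=−1..1 at α=3.5968, β=1.3251, γ=4.6881.
cos(β/2)=0.788426, sin(β/2)=0.615129
d^1_{-1,0}: single k=1 term ⇒ +0.685871;  D = -0.616029-0.301542i
d^1_{0,0}: k∈[0..1] ⇒ +0.621616 -0.378384 = +0.243232;  D = +0.243232+0.000000i
d^1_{1,0}: single k=0 term ⇒ -0.685871;  D = +0.616029-0.301542i
Y_1^{m'}(θ=1.3146,φ=1.9654) and Σ D·Y over m':
  (-0.6160-0.3015i)·(-0.1285-0.3085i)  (+0.2432+0.0000i)·(+0.1238+0.0000i)  (+0.6160-0.3015i)·(+0.1285-0.3085i)
Y_1^0(R⁻¹ n̂) = +0.002348+0.000000i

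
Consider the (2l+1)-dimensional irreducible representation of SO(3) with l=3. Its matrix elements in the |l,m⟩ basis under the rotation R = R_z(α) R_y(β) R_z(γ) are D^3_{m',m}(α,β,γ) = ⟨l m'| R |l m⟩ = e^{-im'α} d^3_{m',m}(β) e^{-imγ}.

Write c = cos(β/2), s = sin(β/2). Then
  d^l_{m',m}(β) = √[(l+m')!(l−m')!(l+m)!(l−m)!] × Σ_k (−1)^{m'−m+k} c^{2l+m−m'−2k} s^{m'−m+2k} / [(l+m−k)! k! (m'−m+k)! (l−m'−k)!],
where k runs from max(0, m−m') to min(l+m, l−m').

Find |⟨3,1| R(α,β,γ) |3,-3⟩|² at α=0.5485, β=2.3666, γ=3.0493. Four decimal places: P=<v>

P=0.1651

D^3_{1,-3}(0.5485,2.3666,3.0493) = e^{-i·1·0.5485}·d^3_{1,-3}(2.3666)·e^{-i·-3·3.0493}. Compute d first:
With c≡cos(β/2)=0.377872 and s≡sin(β/2)=0.925858, N=[24·2·1·720]^{1/2}=185.903201
Admissible k: 0..0 (factorial args all ≥0)
  k=0: (−1)^4·185.9032/(48)·0.3779^2·0.9259^4 = +0.406361
d^3_{1,-3}(2.3666) = +0.406361
|D^3_{1,-3}|² = |d^3_{1,-3}(β)|² = (+0.406361)² = 0.165129 (the z-rotation phases have unit modulus)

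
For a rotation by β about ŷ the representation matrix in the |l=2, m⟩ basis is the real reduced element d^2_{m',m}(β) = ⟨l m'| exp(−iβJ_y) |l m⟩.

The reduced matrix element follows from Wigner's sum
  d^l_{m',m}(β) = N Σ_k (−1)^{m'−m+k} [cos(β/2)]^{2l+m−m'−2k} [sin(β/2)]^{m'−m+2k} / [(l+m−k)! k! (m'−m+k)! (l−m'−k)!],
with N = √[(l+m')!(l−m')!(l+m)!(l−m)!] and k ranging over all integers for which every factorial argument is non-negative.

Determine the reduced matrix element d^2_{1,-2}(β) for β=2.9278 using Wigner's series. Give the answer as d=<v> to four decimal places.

d=-0.2098

d^2_{1,-2}(β=2.9278) via Wigner's sum:
Half-angle: c=0.106693, s=0.994292. N=√(6·1·1·24)=12.000000
The bounds max(0,m−m')=0 and min(l+m,l−m')=0 give 1 term
  k=0: (−1)^3·12.0000/(6)·0.1067^1·0.9943^3 = -0.209753
d^2_{1,-2}(2.9278) = -0.209753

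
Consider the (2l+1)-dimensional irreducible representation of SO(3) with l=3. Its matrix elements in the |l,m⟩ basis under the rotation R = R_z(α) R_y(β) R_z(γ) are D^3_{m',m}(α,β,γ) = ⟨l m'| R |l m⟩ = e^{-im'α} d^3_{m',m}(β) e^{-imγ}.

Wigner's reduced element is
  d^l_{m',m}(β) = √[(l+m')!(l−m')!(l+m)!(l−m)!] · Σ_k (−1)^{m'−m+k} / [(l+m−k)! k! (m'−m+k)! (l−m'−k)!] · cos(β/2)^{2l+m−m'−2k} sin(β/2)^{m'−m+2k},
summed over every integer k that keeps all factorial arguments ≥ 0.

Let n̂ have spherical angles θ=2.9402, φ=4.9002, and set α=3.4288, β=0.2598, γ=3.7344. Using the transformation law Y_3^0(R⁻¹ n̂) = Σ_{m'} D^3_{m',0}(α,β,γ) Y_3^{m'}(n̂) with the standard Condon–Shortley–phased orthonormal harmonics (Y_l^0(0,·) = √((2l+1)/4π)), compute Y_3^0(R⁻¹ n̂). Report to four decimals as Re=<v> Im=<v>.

Need the full column D^3_{m',0} for m'=−3..3 at α=3.4288, β=0.2598, γ=3.7344.
cos(β/2)=0.991575, sin(β/2)=0.129535
d^3_{-3,0}: single k=3 term ⇒ +0.009477;  D = -0.006171-0.007192i
d^3_{-2,0}: k∈[2..3] ⇒ +0.088846 -0.001516 = +0.087330;  D = +0.073314+0.047450i
d^3_{-1,0}: k∈[1..3] ⇒ +0.430135 -0.022022 +0.000125 = +0.408239;  D = -0.391517-0.115644i
d^3_{0,0}: k∈[0..3] ⇒ +0.950502 -0.145989 +0.002491 -0.000005 = +0.807000;  D = +0.807000+0.000000i
d^3_{1,0}: k∈[0..2] ⇒ -0.430135 +0.022022 -0.000125 = -0.408239;  D = +0.391517-0.115644i
d^3_{2,0}: k∈[0..1] ⇒ +0.088846 -0.001516 = +0.087330;  D = +0.073314-0.047450i
d^3_{3,0}: single k=0 term ⇒ -0.009477;  D = +0.006171-0.007192i
Y_3^{m'}(θ=2.9402,φ=4.9002) and Σ D·Y over m':
  (-0.0062-0.0072i)·(-0.0018-0.0028i)  (+0.0733+0.0474i)·(+0.0373-0.0147i)  (-0.3915-0.1156i)·(+0.0459+0.2413i)  (+0.8070+0.0000i)·(-0.6581+0.0000i)  (+0.3915-0.1156i)·(-0.0459+0.2413i)  (+0.0733-0.0474i)·(+0.0373+0.0147i)  (+0.0062-0.0072i)·(+0.0018-0.0028i)
Y_3^0(R⁻¹ n̂) = -0.504355-0.000000i

Re=-0.5044 Im=0.0000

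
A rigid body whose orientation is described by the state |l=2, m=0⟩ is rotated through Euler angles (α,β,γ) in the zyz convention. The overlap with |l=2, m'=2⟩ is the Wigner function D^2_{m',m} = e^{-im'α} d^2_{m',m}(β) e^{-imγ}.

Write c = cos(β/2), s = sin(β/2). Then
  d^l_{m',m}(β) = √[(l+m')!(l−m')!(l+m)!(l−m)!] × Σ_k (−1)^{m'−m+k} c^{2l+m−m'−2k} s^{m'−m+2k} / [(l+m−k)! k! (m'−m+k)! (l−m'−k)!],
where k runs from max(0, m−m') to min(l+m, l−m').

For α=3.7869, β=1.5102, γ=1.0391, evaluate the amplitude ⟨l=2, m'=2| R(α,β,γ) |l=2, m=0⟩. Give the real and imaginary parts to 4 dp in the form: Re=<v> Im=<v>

Re=0.1687 Im=-0.5863

D^2_{2,0}(3.7869,1.5102,1.0391) = e^{-i·2·3.7869}·d^2_{2,0}(1.5102)·e^{-i·0·1.0391}. Compute d first:
Half-angle: c=0.728203, s=0.685361. N=√(24·1·2·2)=9.797959
k: max(0,(0)−(2))=0 … min(2+(0),2−(2))=0
  k=0: (−1)^2·9.7980/(4)·0.7282^2·0.6854^2 = +0.610127
d^2_{2,0}(1.5102) = +0.610127
Phases: e^{-i·(2)·3.7869}=+0.276530-0.961005i, e^{-i·(0)·1.0391}=+1.000000+0.000000i ⇒ D=+0.168718-0.586335i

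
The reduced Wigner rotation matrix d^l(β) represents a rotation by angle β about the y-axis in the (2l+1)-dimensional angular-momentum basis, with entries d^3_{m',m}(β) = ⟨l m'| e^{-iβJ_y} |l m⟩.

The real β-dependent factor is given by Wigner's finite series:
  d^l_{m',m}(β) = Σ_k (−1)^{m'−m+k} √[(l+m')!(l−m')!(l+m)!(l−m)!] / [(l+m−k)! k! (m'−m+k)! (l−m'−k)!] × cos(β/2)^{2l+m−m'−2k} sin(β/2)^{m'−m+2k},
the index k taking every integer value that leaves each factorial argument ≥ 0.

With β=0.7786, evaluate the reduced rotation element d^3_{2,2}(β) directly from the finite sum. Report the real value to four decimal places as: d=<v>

d=0.0994

d^3_{2,2}(β=0.7786) via Wigner's sum:
Half-angle: c=0.925175, s=0.379541. N=√(120·1·120·1)=120.000000
k∈{0,1} keeps every argument non-negative
  k=0: (−1)^0·120.0000/(120)·0.9252^6·0.3795^0 = +0.627109
  k=1: (−1)^1·120.0000/(24)·0.9252^4·0.3795^2 = -0.527695
d^3_{2,2}(0.7786) = +0.627109 -0.527695 = +0.099415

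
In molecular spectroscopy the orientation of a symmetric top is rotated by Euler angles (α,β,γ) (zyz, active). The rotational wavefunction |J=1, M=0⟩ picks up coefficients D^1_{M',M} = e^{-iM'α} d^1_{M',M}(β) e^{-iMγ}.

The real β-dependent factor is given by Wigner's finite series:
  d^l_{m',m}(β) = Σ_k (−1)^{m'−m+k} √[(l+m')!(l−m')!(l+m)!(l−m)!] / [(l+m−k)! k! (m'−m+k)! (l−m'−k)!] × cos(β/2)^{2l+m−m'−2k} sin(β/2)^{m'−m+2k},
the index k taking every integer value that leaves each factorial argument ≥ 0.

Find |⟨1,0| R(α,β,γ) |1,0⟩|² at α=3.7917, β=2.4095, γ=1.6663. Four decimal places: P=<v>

First d^1_{0,0}(β=2.4095), then the phase factors e^{-i(0)α} and e^{-i(0)γ}:
c=cos(2.4095/2)=0.357926, s=sin(2.4095/2)=0.933750; N=√[1·1·1·1]=1.000000
k∈{0,1} keeps every argument non-negative
  k=0: (−1)^0·1.0000/(1)·0.3579^2·0.9337^0 = +0.128111
  k=1: (−1)^1·1.0000/(1)·0.3579^0·0.9337^2 = -0.871889
d^1_{0,0}(2.4095) = +0.128111 -0.871889 = -0.743777
|D^1_{0,0}|² = |d^1_{0,0}(β)|² = (-0.743777)² = 0.553205 (the z-rotation phases have unit modulus)

P=0.5532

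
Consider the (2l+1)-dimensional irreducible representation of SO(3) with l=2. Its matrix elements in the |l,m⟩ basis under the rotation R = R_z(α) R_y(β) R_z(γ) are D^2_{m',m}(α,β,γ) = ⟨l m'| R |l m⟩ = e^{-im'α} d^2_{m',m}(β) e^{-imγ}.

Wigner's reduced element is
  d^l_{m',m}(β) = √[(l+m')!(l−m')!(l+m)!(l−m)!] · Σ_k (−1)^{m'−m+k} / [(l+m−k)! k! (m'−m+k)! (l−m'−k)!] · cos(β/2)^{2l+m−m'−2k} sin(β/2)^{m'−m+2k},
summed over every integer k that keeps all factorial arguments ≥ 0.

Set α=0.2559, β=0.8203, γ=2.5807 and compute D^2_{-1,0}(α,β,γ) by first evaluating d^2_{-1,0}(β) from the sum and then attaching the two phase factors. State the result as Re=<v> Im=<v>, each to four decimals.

Split into d^2_{-1,0}(β=0.8203) × two z-phases.
c=cos(0.8203/2)=0.917061, s=sin(0.8203/2)=0.398747; N=√[1·6·2·2]=4.898979
k: max(0,(0)−(-1))=1 … min(2+(0),2−(-1))=2
  k=1: (−1)^0·4.8990/(2)·0.9171^3·0.3987^1 = +0.753299
  k=2: (−1)^1·4.8990/(2)·0.9171^1·0.3987^3 = -0.142418
d^2_{-1,0}(0.8203) = +0.753299 -0.142418 = +0.610881
D = (+0.967436+0.253116i)·(+0.610881)·(+1.000000+0.000000i) = +0.590988+0.154624i

Re=0.5910 Im=0.1546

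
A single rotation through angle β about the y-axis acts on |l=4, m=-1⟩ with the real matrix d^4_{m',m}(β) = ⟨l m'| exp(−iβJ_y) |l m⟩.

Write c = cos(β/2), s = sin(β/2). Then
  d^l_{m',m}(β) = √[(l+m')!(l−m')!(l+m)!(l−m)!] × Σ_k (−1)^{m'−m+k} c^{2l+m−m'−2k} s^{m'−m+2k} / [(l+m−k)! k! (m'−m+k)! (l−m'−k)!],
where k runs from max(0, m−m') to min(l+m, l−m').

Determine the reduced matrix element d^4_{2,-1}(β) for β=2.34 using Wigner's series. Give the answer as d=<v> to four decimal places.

d=-0.1948

d^4_{2,-1}(β=2.34) via Wigner's sum:
With c≡cos(β/2)=0.390152 and s≡sin(β/2)=0.920751, N=[720·2·6·120]^{1/2}=1018.233765
The bounds max(0,m−m')=0 and min(l+m,l−m')=2 give 3 terms
  k=0: (−1)^3·1018.2338/(72)·0.3902^5·0.9208^3 = -0.099795
  k=1: (−1)^4·1018.2338/(48)·0.3902^3·0.9208^5 = +0.833713
  k=2: (−1)^5·1018.2338/(240)·0.3902^1·0.9208^7 = -0.928675
d^4_{2,-1}(2.34) = -0.099795 +0.833713 -0.928675 = -0.194757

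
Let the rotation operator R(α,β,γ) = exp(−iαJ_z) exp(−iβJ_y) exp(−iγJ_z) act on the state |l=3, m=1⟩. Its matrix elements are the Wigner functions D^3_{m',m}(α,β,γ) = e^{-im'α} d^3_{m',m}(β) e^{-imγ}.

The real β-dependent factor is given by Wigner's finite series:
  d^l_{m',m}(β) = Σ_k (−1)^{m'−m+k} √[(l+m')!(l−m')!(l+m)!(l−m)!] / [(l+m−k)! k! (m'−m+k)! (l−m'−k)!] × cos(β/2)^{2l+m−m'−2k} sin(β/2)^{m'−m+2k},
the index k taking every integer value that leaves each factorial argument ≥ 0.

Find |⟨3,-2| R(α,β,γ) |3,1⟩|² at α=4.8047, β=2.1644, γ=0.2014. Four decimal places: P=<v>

First d^3_{-2,1}(β=2.1644), then the phase factors e^{-i(-2)α} and e^{-i(1)γ}:
With c≡cos(β/2)=0.469387 and s≡sin(β/2)=0.882993, N=[1·120·24·2]^{1/2}=75.894664
Admissible k: 3..4 (factorial args all ≥0)
  k=3: (−1)^0·75.8947/(12)·0.4694^3·0.8830^3 = +0.450292
  k=4: (−1)^1·75.8947/(24)·0.4694^1·0.8830^5 = -0.796739
d^3_{-2,1}(2.1644) = +0.450292 -0.796739 = -0.346447
|D^3_{-2,1}|² = |d^3_{-2,1}(β)|² = (-0.346447)² = 0.120026 (the z-rotation phases have unit modulus)

P=0.1200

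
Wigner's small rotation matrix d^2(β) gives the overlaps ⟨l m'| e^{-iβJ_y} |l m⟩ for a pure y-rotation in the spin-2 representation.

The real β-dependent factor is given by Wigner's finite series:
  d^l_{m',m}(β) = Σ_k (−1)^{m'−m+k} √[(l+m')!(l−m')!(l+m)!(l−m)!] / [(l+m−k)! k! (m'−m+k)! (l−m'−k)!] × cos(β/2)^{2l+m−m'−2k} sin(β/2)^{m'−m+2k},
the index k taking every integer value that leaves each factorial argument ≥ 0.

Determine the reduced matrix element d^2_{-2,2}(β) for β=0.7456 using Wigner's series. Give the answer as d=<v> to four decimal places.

d^2_{-2,2}(β=0.7456) via Wigner's sum:
With c≡cos(β/2)=0.931311 and s≡sin(β/2)=0.364225, N=[1·24·24·1]^{1/2}=24.000000
k: max(0,(2)−(-2))=4 … min(2+(2),2−(-2))=4
  k=4: (−1)^0·24.0000/(24)·0.9313^0·0.3642^4 = +0.017599
d^2_{-2,2}(0.7456) = +0.017599

d=0.0176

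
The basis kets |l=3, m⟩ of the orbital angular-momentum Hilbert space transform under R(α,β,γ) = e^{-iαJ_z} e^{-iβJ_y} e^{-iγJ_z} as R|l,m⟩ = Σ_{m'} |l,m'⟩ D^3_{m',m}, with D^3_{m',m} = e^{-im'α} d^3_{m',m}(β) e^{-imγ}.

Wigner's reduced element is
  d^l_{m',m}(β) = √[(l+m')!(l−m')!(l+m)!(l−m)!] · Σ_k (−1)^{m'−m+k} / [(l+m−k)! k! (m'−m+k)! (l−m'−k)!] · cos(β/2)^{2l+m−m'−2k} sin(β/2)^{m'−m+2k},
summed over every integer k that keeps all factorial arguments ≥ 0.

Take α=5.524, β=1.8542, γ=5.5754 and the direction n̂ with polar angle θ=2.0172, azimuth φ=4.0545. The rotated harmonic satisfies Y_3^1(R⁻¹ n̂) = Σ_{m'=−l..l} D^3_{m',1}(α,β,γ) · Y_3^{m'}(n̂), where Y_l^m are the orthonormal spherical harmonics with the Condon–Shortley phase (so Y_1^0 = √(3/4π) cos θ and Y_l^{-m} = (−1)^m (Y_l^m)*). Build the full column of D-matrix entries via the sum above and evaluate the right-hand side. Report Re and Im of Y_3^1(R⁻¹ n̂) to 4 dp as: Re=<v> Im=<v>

Need the full column D^3_{m',1} for m'=−3..3 at α=5.524, β=1.8542, γ=5.5754.
cos(β/2)=0.600156, sin(β/2)=0.799883
d^3_{-3,1}: single k=4 term ⇒ +0.571057;  D = +0.000586-0.571057i
d^3_{-2,1}: k∈[3..4] ⇒ +0.699684 -0.621436 = +0.078248;  D = +0.053919-0.056706i
d^3_{-1,1}: k∈[2..4] ⇒ +0.498036 -1.179571 +0.261914 = -0.419621;  D = -0.419067+0.021559i
d^3_{0,1}: k∈[1..3] ⇒ +0.215744 -1.149698 +0.680749 = -0.253206;  D = -0.192387-0.164622i
d^3_{1,1}: k∈[0..2] ⇒ +0.046729 -0.664049 +0.884678 = +0.267359;  D = +0.027709+0.265919i
d^3_{2,1}: k∈[0..1] ⇒ -0.196946 +0.699684 = +0.502738;  D = -0.306391+0.398585i
d^3_{3,1}: single k=0 term ⇒ +0.321481;  D = -0.317565+0.050028i
Y_3^{m'}(θ=2.0172,φ=4.0545) and Σ D·Y over m':
  (+0.0006-0.5711i)·(+0.2817+0.1200i)  (+0.0539-0.0567i)·(+0.0906+0.3474i)  (-0.4191+0.0216i)·(+0.0121-0.0157i)  (-0.1924-0.1646i)·(+0.3332+0.0000i)  (+0.0277+0.2659i)·(-0.0121-0.0157i)  (-0.3064+0.3986i)·(+0.0906-0.3474i)  (-0.3176+0.0500i)·(-0.2817+0.1200i)
Y_3^1(R⁻¹ n̂) = +0.222448-0.108549i

Re=0.2224 Im=-0.1085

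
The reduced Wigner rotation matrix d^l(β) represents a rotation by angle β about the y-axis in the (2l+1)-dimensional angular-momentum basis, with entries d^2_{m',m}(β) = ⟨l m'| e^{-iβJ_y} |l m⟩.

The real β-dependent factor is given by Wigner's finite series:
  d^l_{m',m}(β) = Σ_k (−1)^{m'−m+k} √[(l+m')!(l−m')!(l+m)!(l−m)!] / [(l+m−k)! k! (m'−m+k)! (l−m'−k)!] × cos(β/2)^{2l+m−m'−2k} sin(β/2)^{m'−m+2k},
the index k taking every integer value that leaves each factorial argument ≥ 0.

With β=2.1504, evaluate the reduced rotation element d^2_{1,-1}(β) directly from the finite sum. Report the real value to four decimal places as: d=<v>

d^2_{1,-1}(β=2.1504) via Wigner's sum:
Half-angle: c=0.475556, s=0.879685. N=√(6·1·1·6)=6.000000
k∈{0,1} keeps every argument non-negative
  k=0: (−1)^2·6.0000/(2)·0.4756^2·0.8797^2 = +0.525025
  k=1: (−1)^3·6.0000/(6)·0.4756^0·0.8797^4 = -0.598838
d^2_{1,-1}(2.1504) = +0.525025 -0.598838 = -0.073813

d=-0.0738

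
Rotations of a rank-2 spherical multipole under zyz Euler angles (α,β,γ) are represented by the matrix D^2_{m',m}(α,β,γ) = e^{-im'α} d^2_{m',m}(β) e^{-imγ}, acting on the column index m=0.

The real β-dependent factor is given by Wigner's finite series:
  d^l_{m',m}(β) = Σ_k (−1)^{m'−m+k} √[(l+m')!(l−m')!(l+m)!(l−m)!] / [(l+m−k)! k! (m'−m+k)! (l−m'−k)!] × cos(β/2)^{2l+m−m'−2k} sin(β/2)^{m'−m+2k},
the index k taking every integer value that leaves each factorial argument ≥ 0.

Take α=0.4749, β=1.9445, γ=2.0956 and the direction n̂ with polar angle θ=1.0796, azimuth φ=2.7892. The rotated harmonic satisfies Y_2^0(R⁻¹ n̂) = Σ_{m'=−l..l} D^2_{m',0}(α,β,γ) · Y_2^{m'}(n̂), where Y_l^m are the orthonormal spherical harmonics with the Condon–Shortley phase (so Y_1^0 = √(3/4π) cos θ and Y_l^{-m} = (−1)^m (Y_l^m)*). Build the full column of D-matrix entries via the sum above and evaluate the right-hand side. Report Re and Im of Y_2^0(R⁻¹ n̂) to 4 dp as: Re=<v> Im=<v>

Need the full column D^2_{m',0} for m'=−2..2 at α=0.4749, β=1.9445, γ=2.0956.
cos(β/2)=0.563442, sin(β/2)=0.826156
d^2_{-2,0}: single k=2 term ⇒ +0.530760;  D = +0.308820+0.431666i
d^2_{-1,0}: k∈[1..2] ⇒ +0.361981 -0.778234 = -0.416254;  D = -0.370190-0.190332i
d^2_{0,0}: k∈[0..2] ⇒ +0.100785 -0.866727 +0.465851 = -0.300090;  D = -0.300090+0.000000i
d^2_{1,0}: k∈[0..1] ⇒ -0.361981 +0.778234 = +0.416254;  D = +0.370190-0.190332i
d^2_{2,0}: single k=0 term ⇒ +0.530760;  D = +0.308820-0.431666i
Y_2^{m'}(θ=1.0796,φ=2.7892) and Σ D·Y over m':
  (+0.3088+0.4317i)·(+0.2288+0.1946i)  (-0.3702-0.1903i)·(-0.3016-0.1109i)  (-0.3001+0.0000i)·(-0.1049+0.0000i)  (+0.3702-0.1903i)·(+0.3016-0.1109i)  (+0.3088-0.4317i)·(+0.2288-0.1946i)
Y_2^0(R⁻¹ n̂) = +0.185853-0.000000i

Re=0.1859 Im=0.0000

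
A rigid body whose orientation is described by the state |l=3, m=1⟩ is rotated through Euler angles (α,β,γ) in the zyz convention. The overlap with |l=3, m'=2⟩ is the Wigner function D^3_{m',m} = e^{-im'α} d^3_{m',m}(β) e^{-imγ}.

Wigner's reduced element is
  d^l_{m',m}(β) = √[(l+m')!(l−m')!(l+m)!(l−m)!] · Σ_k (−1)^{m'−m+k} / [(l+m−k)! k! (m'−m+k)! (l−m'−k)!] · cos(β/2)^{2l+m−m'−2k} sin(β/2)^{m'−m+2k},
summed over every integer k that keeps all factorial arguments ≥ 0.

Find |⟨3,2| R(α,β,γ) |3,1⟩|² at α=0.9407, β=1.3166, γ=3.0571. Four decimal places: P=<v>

D^3_{2,1}(0.9407,1.3166,3.0571) = e^{-i·2·0.9407}·d^3_{2,1}(1.3166)·e^{-i·1·3.0571}. Compute d first:
c=cos(1.3166/2)=0.791033, s=sin(1.3166/2)=0.611773; N=√[120·1·24·2]=75.894664
Admissible k: 0..1 (factorial args all ≥0)
  k=0: (−1)^1·75.8947/(24)·0.7910^5·0.6118^1 = -0.599190
  k=1: (−1)^2·75.8947/(12)·0.7910^3·0.6118^3 = +0.716779
d^3_{2,1}(1.3166) = -0.599190 +0.716779 = +0.117589
|D^3_{2,1}|² = |d^3_{2,1}(β)|² = (+0.117589)² = 0.013827 (the z-rotation phases have unit modulus)

P=0.0138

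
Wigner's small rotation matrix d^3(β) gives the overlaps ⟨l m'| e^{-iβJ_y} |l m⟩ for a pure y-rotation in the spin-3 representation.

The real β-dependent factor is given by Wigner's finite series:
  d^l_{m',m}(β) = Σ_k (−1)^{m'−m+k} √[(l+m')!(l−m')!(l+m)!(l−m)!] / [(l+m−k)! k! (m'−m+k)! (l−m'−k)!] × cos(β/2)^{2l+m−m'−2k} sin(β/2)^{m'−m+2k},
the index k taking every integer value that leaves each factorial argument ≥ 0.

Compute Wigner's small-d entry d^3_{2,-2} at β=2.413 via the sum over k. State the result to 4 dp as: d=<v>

d=-0.1817

d^3_{2,-2}(β=2.413) via Wigner's sum:
With c≡cos(β/2)=0.356292 and s≡sin(β/2)=0.934375, N=[120·1·1·120]^{1/2}=120.000000
k: max(0,(-2)−(2))=0 … min(3+(-2),3−(2))=1
  k=0: (−1)^4·120.0000/(24)·0.3563^2·0.9344^4 = +0.483800
  k=1: (−1)^5·120.0000/(120)·0.3563^0·0.9344^6 = -0.665467
d^3_{2,-2}(2.413) = +0.483800 -0.665467 = -0.181667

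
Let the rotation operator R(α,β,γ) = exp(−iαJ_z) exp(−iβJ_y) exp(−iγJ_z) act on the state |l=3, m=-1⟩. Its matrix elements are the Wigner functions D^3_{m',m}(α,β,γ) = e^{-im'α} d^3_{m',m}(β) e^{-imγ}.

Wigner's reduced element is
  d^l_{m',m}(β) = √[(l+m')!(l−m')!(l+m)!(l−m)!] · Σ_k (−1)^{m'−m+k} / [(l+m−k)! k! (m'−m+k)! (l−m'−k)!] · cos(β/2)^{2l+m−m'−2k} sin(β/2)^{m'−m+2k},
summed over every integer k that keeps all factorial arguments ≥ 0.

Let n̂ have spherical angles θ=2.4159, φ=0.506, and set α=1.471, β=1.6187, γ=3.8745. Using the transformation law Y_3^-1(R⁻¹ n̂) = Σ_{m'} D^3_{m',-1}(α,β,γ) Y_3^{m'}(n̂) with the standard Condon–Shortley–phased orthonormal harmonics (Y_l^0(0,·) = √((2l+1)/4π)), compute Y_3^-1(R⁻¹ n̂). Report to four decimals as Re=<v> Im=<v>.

Need the full column D^3_{m',-1} for m'=−3..3 at α=1.471, β=1.6187, γ=3.8745.
cos(β/2)=0.689969, sin(β/2)=0.723839
d^3_{-3,-1}: single k=2 term ⇒ +0.459884;  D = -0.193182+0.417341i
d^3_{-2,-1}: k∈[1..2] ⇒ +0.357923 -0.787852 = -0.429928;  D = -0.370223-0.218572i
d^3_{-1,-1}: k∈[0..2] ⇒ +0.107889 -0.949931 +0.784112 = -0.057930;  D = -0.034275+0.046703i
d^3_{0,-1}: k∈[0..2] ⇒ -0.392085 +1.294573 -0.474930 = +0.427557;  D = -0.317774-0.286050i
d^3_{1,-1}: k∈[0..2] ⇒ +0.712449 -1.045483 +0.143831 = -0.189203;  D = +0.139964-0.127311i
d^3_{2,-1}: k∈[0..1] ⇒ -0.787852 +0.433550 = -0.354302;  D = -0.211103-0.284544i
d^3_{3,-1}: single k=0 term ⇒ +0.506142;  D = +0.434512-0.259574i
Y_3^{m'}(θ=2.4159,φ=0.506) and Σ D·Y over m':
  (-0.1932+0.4173i)·(+0.0064-0.1218i)  (-0.3702-0.2186i)·(-0.1785+0.2855i)  (-0.0343+0.0467i)·(+0.3373-0.1869i)  (-0.3178-0.2860i)·(+0.0564+0.0000i)  (+0.1400-0.1273i)·(-0.3373-0.1869i)  (-0.2111-0.2845i)·(-0.1785-0.2855i)  (+0.4345-0.2596i)·(-0.0064-0.1218i)
Y_3^-1(R⁻¹ n̂) = +0.008346+0.042145i

Re=0.0083 Im=0.0421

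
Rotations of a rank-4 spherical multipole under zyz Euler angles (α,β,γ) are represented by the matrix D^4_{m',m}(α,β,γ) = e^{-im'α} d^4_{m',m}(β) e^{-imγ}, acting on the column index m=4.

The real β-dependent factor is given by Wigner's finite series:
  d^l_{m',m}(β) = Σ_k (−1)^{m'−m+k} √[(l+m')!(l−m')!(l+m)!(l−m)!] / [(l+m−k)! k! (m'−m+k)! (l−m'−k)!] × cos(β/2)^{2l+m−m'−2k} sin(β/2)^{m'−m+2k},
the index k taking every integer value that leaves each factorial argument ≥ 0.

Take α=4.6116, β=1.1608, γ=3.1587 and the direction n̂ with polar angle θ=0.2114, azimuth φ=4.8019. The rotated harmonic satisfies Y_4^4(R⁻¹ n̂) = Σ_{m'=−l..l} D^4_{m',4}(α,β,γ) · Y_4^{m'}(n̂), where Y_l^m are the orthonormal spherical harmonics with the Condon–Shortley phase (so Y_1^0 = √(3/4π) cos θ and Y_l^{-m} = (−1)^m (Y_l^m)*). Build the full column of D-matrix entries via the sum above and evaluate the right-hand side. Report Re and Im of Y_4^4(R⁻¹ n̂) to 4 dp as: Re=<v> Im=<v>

Need the full column D^4_{m',4} for m'=−4..4 at α=4.6116, β=1.1608, γ=3.1587.
cos(β/2)=0.836243, sin(β/2)=0.548358
d^4_{-4,4}: single k=8 term ⇒ +0.008176;  D = +0.007283-0.003714i
d^4_{-3,4}: single k=7 term ⇒ +0.035264;  D = +0.012778+0.032867i
d^4_{-2,4}: single k=6 term ⇒ +0.100608;  D = -0.096963+0.026836i
d^4_{-1,4}: single k=5 term ⇒ +0.216978;  D = -0.036542-0.213878i
d^4_{0,4}: single k=4 term ⇒ +0.369946;  D = +0.369080-0.025295i
d^4_{1,4}: single k=3 term ⇒ +0.504605;  D = -0.016326+0.504340i
d^4_{2,4}: single k=2 term ⇒ +0.544132;  D = -0.539316-0.072237i
d^4_{3,4}: single k=1 term ⇒ +0.443546;  D = +0.102818-0.431464i
d^4_{4,4}: single k=0 term ⇒ +0.239145;  D = +0.225873+0.078562i
Y_4^{m'}(θ=0.2114,φ=4.8019) and Σ D·Y over m':
  (+0.0073-0.0037i)·(+0.0008-0.0003i)  (+0.0128+0.0329i)·(-0.0030-0.0109i)  (-0.0970+0.0268i)·(-0.0825+0.0149i)  (-0.0365-0.2139i)·(+0.0320+0.3569i)  (+0.3691-0.0253i)·(+0.6672+0.0000i)  (-0.0163+0.5043i)·(-0.0320+0.3569i)  (-0.5393-0.0722i)·(-0.0825-0.0149i)  (+0.1028-0.4315i)·(+0.0030-0.0109i)  (+0.2259+0.0786i)·(+0.0008+0.0003i)
Y_4^4(R⁻¹ n̂) = +0.189023-0.050927i

Re=0.1890 Im=-0.0509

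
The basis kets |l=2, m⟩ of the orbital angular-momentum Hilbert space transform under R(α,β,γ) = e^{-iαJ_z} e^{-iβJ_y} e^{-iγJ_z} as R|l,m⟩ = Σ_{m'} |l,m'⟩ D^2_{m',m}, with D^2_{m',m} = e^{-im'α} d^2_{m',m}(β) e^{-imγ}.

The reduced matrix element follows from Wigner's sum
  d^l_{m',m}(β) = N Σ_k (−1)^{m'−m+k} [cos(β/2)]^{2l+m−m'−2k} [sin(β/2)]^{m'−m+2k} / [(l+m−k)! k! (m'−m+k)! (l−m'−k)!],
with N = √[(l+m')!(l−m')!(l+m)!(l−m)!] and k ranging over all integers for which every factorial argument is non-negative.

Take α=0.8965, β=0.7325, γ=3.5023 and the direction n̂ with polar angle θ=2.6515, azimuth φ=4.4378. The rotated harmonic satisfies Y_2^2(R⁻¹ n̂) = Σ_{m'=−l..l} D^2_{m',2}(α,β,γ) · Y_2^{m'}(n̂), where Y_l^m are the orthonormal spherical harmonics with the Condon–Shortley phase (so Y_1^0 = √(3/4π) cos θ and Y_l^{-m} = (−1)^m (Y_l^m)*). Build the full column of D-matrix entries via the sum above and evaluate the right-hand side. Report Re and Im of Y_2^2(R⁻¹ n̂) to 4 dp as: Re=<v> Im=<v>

Re=-0.0140 Im=-0.0381

Need the full column D^2_{m',2} for m'=−2..2 at α=0.8965, β=0.7325, γ=3.5023.
cos(β/2)=0.933677, sin(β/2)=0.358117
d^2_{-2,2}: single k=4 term ⇒ +0.016447;  D = +0.007874+0.014440i
d^2_{-1,2}: single k=3 term ⇒ +0.085763;  D = +0.084452+0.014939i
d^2_{0,2}: single k=2 term ⇒ +0.273853;  D = +0.205629-0.180866i
d^2_{1,2}: single k=1 term ⇒ +0.582967;  D = -0.027458-0.582320i
d^2_{2,2}: single k=0 term ⇒ +0.759952;  D = -0.615323-0.445987i
Y_2^{m'}(θ=2.6515,φ=4.4378) and Σ D·Y over m':
  (+0.0079+0.0144i)·(-0.0730-0.0447i)  (+0.0845+0.0149i)·(+0.0870-0.3088i)  (+0.2056-0.1809i)·(+0.4211+0.0000i)  (-0.0275-0.5823i)·(-0.0870-0.3088i)  (-0.6153-0.4460i)·(-0.0730+0.0447i)
Y_2^2(R⁻¹ n̂) = -0.013971-0.038150i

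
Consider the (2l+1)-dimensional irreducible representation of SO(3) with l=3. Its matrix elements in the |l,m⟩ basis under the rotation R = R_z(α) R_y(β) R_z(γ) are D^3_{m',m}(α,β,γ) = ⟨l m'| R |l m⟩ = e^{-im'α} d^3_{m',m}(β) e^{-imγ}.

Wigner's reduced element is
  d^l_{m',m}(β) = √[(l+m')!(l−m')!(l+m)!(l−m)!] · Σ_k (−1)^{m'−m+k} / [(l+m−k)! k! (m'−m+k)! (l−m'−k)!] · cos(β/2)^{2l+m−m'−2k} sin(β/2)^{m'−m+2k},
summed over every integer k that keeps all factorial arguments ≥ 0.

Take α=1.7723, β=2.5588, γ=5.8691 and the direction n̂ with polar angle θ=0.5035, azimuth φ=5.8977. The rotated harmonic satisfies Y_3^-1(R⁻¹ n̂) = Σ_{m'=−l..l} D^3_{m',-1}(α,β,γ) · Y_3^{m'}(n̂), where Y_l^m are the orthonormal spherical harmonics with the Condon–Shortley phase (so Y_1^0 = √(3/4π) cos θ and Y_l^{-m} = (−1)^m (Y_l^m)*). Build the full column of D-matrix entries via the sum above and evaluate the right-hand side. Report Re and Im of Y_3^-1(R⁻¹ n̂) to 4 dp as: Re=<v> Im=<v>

Need the full column D^3_{m',-1} for m'=−3..3 at α=1.7723, β=2.5588, γ=5.8691.
cos(β/2)=0.287290, sin(β/2)=0.957844
d^3_{-3,-1}: single k=2 term ⇒ +0.024206;  D = +0.004582-0.023768i
d^3_{-2,-1}: k∈[1..2] ⇒ +0.005928 -0.131788 = -0.125860;  D = +0.125852-0.001394i
d^3_{-1,-1}: k∈[0..2] ⇒ +0.000562 -0.049999 +0.416841 = +0.367405;  D = +0.077517+0.359134i
d^3_{0,-1}: k∈[0..2] ⇒ -0.006494 +0.216549 -0.802388 = -0.592332;  D = -0.542271+0.238326i
d^3_{1,-1}: k∈[0..2] ⇒ +0.037499 -0.555788 +0.772268 = +0.253978;  D = -0.146657-0.207356i
d^3_{2,-1}: k∈[0..1] ⇒ -0.131788 +0.732476 = +0.600689;  D = -0.411078+0.437998i
d^3_{3,-1}: single k=0 term ⇒ +0.269070;  D = +0.229079+0.141144i
Y_3^{m'}(θ=0.5035,φ=5.8977) and Σ D·Y over m':
  (+0.0046-0.0238i)·(+0.0189+0.0429i)  (+0.1259-0.0014i)·(+0.1495+0.1452i)  (+0.0775+0.3591i)·(+0.4098+0.1663i)  (-0.5423+0.2383i)·(+0.2733+0.0000i)  (-0.1467-0.2074i)·(-0.4098+0.1663i)  (-0.4111+0.4380i)·(+0.1495-0.1452i)  (+0.2291+0.1411i)·(-0.0189+0.0429i)
Y_3^-1(R⁻¹ n̂) = -0.069654+0.435900i

Re=-0.0697 Im=0.4359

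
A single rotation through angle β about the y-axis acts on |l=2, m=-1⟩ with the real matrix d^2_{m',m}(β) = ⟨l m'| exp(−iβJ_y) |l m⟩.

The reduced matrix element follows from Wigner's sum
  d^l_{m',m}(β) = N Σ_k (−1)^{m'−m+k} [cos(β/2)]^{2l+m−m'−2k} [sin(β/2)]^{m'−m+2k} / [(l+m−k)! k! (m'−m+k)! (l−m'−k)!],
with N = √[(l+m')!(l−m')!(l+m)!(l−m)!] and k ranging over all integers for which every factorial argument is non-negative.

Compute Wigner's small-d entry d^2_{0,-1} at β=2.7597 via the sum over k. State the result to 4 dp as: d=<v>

d=0.4236

d^2_{0,-1}(β=2.7597) via Wigner's sum:
Half-angle: c=0.189788, s=0.981825. N=√(2·2·1·6)=4.898979
k: max(0,(-1)−(0))=0 … min(2+(-1),2−(0))=1
  k=0: (−1)^1·4.8990/(2)·0.1898^3·0.9818^1 = -0.016441
  k=1: (−1)^2·4.8990/(2)·0.1898^1·0.9818^3 = +0.439994
d^2_{0,-1}(2.7597) = -0.016441 +0.439994 = +0.423554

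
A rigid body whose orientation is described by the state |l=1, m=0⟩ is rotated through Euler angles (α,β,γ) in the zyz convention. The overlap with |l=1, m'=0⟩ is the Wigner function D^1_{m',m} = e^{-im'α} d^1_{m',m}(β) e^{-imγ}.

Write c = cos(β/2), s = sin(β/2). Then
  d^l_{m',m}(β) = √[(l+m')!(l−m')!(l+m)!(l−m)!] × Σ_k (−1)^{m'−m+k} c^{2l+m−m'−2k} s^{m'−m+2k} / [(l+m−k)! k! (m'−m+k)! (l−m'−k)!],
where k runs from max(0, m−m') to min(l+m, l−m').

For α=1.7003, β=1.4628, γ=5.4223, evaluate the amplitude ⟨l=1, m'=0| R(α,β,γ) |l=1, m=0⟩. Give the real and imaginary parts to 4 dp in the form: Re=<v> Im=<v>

Re=0.1078 Im=0.0000

First d^1_{0,0}(β=1.4628), then the phase factors e^{-i(0)α} and e^{-i(0)γ}:
c=cos(1.4628/2)=0.744240, s=sin(1.4628/2)=0.667912; N=√[1·1·1·1]=1.000000
k∈{0,1} keeps every argument non-negative
  k=0: (−1)^0·1.0000/(1)·0.7442^2·0.6679^0 = +0.553893
  k=1: (−1)^1·1.0000/(1)·0.7442^0·0.6679^2 = -0.446107
d^1_{0,0}(1.4628) = +0.553893 -0.446107 = +0.107787
Attach z-rotation phases: D = e^{-i(0)(1.7003)}·(+0.107787)·e^{-i(0)(5.4223)} = +0.107787+0.000000i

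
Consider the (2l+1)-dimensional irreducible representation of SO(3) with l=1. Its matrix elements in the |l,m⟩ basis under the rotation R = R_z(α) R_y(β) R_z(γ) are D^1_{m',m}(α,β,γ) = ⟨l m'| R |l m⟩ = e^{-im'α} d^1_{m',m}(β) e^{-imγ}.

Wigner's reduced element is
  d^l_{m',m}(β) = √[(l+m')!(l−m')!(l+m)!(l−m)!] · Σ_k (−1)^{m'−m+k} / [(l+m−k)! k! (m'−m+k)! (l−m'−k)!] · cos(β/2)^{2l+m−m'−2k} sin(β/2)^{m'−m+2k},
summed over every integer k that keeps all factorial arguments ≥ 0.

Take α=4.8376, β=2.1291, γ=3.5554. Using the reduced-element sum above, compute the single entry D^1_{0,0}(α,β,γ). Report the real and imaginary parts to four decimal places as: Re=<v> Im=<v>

Re=-0.5297 Im=0.0000

First d^1_{0,0}(β=2.1291), then the phase factors e^{-i(0)α} and e^{-i(0)γ}:
c=cos(2.1291/2)=0.484898, s=sin(2.1291/2)=0.874571; N=√[1·1·1·1]=1.000000
The bounds max(0,m−m')=0 and min(l+m,l−m')=1 give 2 terms
  k=0: (−1)^0·1.0000/(1)·0.4849^2·0.8746^0 = +0.235126
  k=1: (−1)^1·1.0000/(1)·0.4849^0·0.8746^2 = -0.764874
d^1_{0,0}(2.1291) = +0.235126 -0.764874 = -0.529748
Attach z-rotation phases: D = e^{-i(0)(4.8376)}·(-0.529748)·e^{-i(0)(3.5554)} = -0.529748+0.000000i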